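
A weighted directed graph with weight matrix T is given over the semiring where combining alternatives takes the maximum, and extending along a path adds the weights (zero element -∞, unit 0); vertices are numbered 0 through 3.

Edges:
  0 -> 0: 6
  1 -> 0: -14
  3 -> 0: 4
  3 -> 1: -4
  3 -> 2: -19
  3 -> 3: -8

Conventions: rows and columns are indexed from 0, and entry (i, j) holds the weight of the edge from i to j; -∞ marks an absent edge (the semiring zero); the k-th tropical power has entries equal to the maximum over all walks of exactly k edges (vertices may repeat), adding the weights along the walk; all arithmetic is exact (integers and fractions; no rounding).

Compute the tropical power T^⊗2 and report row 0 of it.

T^⊗2:
  [12, -∞, -∞, -∞]
  [-8, -∞, -∞, -∞]
  [-∞, -∞, -∞, -∞]
  [10, -12, -27, -16]
Answer: row 0 of T^⊗2 = [12, -∞, -∞, -∞]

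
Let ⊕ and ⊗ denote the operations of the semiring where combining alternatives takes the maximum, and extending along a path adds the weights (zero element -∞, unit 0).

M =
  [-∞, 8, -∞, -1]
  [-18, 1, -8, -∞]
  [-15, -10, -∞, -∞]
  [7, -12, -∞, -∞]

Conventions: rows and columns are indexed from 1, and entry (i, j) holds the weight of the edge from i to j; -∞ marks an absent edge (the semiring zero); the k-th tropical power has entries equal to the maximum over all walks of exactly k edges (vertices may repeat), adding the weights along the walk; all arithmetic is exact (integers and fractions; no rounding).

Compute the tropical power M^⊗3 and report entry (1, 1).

M^⊗2:
  [6, 9, 0, -∞]
  [-17, 2, -7, -19]
  [-28, -7, -18, -16]
  [-30, 15, -20, 6]
M^⊗3:
  [-9, 14, 1, 5]
  [-12, 3, -6, -18]
  [-9, -6, -15, -29]
  [13, 16, 7, -31]
Key observation: the optimum is the walk 1->2->2->1, with weight 8 + 1 + (-18) = -9.
Optimal value attained by: walk 1->2->2->1.
Answer: (M^⊗3)[1][1] = -9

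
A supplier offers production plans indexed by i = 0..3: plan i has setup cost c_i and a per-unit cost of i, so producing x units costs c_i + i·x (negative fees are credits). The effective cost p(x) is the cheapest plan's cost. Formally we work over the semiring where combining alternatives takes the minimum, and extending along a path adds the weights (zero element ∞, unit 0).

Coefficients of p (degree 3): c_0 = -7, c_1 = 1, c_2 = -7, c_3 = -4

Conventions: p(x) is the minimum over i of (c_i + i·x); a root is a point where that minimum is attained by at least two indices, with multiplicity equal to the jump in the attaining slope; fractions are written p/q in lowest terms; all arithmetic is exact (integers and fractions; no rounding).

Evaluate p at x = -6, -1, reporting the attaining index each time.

p(-6) = min(-7+0·(-6)=-7, 1+1·(-6)=-5, -7+2·(-6)=-19, -4+3·(-6)=-22) = -22 (attained by i=3)
p(-1) = min(-7+0·(-1)=-7, 1+1·(-1)=0, -7+2·(-1)=-9, -4+3·(-1)=-7) = -9 (attained by i=2)
Answer: p(-6) = -22; p(-1) = -9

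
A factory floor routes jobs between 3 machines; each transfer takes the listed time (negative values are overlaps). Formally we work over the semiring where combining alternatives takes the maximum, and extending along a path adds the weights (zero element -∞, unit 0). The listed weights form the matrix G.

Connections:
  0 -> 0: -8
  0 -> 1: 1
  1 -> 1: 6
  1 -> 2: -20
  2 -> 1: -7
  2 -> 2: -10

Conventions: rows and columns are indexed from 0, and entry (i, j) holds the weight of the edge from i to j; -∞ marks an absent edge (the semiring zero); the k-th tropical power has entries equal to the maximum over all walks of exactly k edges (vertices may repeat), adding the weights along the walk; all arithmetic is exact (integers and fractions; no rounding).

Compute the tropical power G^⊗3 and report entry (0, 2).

G^⊗2:
  [-16, 7, -19]
  [-∞, 12, -14]
  [-∞, -1, -20]
G^⊗3:
  [-24, 13, -13]
  [-∞, 18, -8]
  [-∞, 5, -21]
Key observation: the optimum is the walk 0->1->1->2, with weight 1 + 6 + (-20) = -13.
Optimal value attained by: walk 0->1->1->2.
Answer: (G^⊗3)[0][2] = -13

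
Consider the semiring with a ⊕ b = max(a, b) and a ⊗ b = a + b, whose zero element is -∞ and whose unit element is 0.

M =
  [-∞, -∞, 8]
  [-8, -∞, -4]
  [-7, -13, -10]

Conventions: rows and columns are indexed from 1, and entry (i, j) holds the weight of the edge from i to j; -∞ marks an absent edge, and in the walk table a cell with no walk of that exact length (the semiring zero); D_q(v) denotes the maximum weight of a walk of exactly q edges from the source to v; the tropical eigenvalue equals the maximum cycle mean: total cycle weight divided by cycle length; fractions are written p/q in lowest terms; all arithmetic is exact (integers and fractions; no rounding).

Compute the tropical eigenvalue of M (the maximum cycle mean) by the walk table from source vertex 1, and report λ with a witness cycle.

q=0: [0, -∞, -∞]
q=1: [-∞, -∞, 8]
q=2: [1, -5, -2]
q=3: [-9, -15, 9]
Optimal cycle mean attained by: cycle 1->3->1, total 8 + (-7), length 2.
Answer: λ = 1/2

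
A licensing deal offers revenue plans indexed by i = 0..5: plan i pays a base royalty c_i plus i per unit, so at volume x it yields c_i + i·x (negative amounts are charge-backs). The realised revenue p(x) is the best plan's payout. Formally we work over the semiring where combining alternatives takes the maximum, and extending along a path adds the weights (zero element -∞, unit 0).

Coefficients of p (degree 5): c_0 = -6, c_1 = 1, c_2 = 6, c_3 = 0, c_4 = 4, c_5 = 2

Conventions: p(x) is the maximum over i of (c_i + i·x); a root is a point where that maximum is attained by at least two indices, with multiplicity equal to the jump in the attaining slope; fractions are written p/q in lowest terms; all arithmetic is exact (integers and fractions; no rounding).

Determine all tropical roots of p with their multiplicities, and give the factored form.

hull edge (i=0, c=-6) to (i=1, c=1): slope 7, span 1
hull edge (i=1, c=1) to (i=2, c=6): slope 5, span 1
hull edge (i=2, c=6) to (i=4, c=4): slope -1, span 2
hull edge (i=4, c=4) to (i=5, c=2): slope -2, span 1
Factored form: p(x) = 2 ⊗ (x ⊕ (-7)) ⊗ (x ⊕ (-5)) ⊗ (x ⊕ 1) ⊗ (x ⊕ 1) ⊗ (x ⊕ 2)
Answer: roots = -7 (mult 1), -5 (mult 1), 1 (mult 2), 2 (mult 1)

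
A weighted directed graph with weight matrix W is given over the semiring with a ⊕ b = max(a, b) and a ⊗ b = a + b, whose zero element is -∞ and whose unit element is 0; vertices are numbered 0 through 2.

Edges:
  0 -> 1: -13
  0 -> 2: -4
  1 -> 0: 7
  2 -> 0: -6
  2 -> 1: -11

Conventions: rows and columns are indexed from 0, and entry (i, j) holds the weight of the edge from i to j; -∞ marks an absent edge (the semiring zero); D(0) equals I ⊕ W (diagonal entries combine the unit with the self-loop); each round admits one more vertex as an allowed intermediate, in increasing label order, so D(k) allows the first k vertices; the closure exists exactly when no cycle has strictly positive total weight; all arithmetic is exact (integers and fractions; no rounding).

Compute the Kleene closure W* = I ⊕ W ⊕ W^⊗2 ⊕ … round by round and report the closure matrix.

D(0):
  [0, -13, -4]
  [7, 0, -∞]
  [-6, -11, 0]
D(1):
  [0, -13, -4]
  [7, 0, 3]
  [-6, -11, 0]
D(2):
  [0, -13, -4]
  [7, 0, 3]
  [-4, -11, 0]
D(3):
  [0, -13, -4]
  [7, 0, 3]
  [-4, -11, 0]
Answer: W* = [[0, -13, -4], [7, 0, 3], [-4, -11, 0]]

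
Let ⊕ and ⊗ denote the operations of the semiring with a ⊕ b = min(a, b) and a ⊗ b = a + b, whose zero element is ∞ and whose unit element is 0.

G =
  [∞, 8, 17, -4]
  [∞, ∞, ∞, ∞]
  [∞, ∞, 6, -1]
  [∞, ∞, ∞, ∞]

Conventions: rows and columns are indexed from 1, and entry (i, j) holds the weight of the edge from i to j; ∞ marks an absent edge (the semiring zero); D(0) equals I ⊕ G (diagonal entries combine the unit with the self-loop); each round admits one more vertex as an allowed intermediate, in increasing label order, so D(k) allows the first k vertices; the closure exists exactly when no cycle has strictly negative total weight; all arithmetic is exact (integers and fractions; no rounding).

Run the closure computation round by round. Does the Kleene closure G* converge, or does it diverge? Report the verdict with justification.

D(0):
  [0, 8, 17, -4]
  [∞, 0, ∞, ∞]
  [∞, ∞, 0, -1]
  [∞, ∞, ∞, 0]
D(1):
  [0, 8, 17, -4]
  [∞, 0, ∞, ∞]
  [∞, ∞, 0, -1]
  [∞, ∞, ∞, 0]
D(2):
  [0, 8, 17, -4]
  [∞, 0, ∞, ∞]
  [∞, ∞, 0, -1]
  [∞, ∞, ∞, 0]
D(3):
  [0, 8, 17, -4]
  [∞, 0, ∞, ∞]
  [∞, ∞, 0, -1]
  [∞, ∞, ∞, 0]
D(4):
  [0, 8, 17, -4]
  [∞, 0, ∞, ∞]
  [∞, ∞, 0, -1]
  [∞, ∞, ∞, 0]
Key observation: every diagonal entry stays at the unit through all rounds, so no improving cycle exists.
Answer: CONVERGES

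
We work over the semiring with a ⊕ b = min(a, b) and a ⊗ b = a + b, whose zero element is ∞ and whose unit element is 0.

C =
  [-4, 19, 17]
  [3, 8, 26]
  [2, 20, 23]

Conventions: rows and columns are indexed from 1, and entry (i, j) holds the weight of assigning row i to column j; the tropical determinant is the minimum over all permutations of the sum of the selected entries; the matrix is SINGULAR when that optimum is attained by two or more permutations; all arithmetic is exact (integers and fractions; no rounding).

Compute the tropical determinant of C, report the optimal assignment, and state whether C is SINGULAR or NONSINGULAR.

σ = (1, 2, 3): (-4) + 8 + 23 = 27
σ = (1, 3, 2): (-4) + 26 + 20 = 42
σ = (2, 1, 3): 19 + 3 + 23 = 45
σ = (2, 3, 1): 19 + 26 + 2 = 47
σ = (3, 1, 2): 17 + 3 + 20 = 40
σ = (3, 2, 1): 17 + 8 + 2 = 27
Optimal value attained by: σ = (1, 2, 3).
Answer: det⊕(C) = 27; verdict: SINGULAR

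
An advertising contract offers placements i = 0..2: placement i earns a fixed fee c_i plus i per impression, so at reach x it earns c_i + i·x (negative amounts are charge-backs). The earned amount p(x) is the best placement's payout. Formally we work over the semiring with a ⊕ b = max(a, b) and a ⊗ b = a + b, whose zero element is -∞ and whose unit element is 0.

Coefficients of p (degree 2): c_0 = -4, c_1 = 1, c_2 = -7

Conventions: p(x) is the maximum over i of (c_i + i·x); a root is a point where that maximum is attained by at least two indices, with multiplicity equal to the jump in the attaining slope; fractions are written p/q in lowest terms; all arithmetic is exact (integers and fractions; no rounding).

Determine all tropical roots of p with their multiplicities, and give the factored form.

hull edge (i=0, c=-4) to (i=1, c=1): slope 5, span 1
hull edge (i=1, c=1) to (i=2, c=-7): slope -8, span 1
Factored form: p(x) = -7 ⊗ (x ⊕ (-5)) ⊗ (x ⊕ 8)
Answer: roots = -5 (mult 1), 8 (mult 1)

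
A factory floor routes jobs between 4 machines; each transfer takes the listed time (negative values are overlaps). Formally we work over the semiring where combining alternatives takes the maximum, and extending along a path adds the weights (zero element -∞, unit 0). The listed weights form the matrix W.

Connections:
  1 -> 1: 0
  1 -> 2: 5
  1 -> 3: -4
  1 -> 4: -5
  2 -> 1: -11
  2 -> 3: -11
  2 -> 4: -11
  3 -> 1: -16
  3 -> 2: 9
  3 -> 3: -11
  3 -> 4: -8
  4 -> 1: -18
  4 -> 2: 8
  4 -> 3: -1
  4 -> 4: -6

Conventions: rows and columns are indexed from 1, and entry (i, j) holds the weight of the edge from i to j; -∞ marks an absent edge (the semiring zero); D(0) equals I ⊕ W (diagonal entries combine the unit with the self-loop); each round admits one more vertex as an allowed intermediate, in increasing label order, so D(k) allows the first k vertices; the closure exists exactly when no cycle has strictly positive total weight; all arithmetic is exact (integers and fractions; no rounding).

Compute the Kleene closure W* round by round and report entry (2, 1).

D(0):
  [0, 5, -4, -5]
  [-11, 0, -11, -11]
  [-16, 9, 0, -8]
  [-18, 8, -1, 0]
D(1):
  [0, 5, -4, -5]
  [-11, 0, -11, -11]
  [-16, 9, 0, -8]
  [-18, 8, -1, 0]
D(2):
  [0, 5, -4, -5]
  [-11, 0, -11, -11]
  [-2, 9, 0, -2]
  [-3, 8, -1, 0]
D(3):
  [0, 5, -4, -5]
  [-11, 0, -11, -11]
  [-2, 9, 0, -2]
  [-3, 8, -1, 0]
D(4):
  [0, 5, -4, -5]
  [-11, 0, -11, -11]
  [-2, 9, 0, -2]
  [-3, 8, -1, 0]
Answer: W*[2][1] = -11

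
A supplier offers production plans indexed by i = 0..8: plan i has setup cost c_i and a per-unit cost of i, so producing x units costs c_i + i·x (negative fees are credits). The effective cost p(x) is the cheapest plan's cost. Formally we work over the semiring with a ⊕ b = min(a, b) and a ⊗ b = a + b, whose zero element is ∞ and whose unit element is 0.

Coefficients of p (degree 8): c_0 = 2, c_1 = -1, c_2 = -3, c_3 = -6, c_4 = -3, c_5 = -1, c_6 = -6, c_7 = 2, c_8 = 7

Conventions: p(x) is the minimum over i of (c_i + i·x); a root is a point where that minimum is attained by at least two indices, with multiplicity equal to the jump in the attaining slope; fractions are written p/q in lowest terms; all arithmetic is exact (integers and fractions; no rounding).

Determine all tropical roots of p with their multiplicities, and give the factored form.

hull edge (i=0, c=2) to (i=1, c=-1): slope -3, span 1
hull edge (i=1, c=-1) to (i=3, c=-6): slope -5/2, span 2
hull edge (i=3, c=-6) to (i=6, c=-6): slope 0, span 3
hull edge (i=6, c=-6) to (i=8, c=7): slope 13/2, span 2
Factored form: p(x) = 7 ⊗ (x ⊕ (-13/2)) ⊗ (x ⊕ (-13/2)) ⊗ (x ⊕ 0) ⊗ (x ⊕ 0) ⊗ (x ⊕ 0) ⊗ (x ⊕ 5/2) ⊗ (x ⊕ 5/2) ⊗ (x ⊕ 3)
Answer: roots = -13/2 (mult 2), 0 (mult 3), 5/2 (mult 2), 3 (mult 1)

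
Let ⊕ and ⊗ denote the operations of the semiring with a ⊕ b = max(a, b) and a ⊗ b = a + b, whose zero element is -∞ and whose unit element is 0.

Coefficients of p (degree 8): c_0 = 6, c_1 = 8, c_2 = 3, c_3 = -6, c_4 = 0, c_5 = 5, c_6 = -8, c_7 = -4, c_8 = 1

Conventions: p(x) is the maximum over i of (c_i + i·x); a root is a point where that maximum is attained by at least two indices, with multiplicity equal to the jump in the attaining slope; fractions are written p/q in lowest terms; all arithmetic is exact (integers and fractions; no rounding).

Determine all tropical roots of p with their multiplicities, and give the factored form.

hull edge (i=0, c=6) to (i=1, c=8): slope 2, span 1
hull edge (i=1, c=8) to (i=5, c=5): slope -3/4, span 4
hull edge (i=5, c=5) to (i=8, c=1): slope -4/3, span 3
Factored form: p(x) = 1 ⊗ (x ⊕ (-2)) ⊗ (x ⊕ 3/4) ⊗ (x ⊕ 3/4) ⊗ (x ⊕ 3/4) ⊗ (x ⊕ 3/4) ⊗ (x ⊕ 4/3) ⊗ (x ⊕ 4/3) ⊗ (x ⊕ 4/3)
Answer: roots = -2 (mult 1), 3/4 (mult 4), 4/3 (mult 3)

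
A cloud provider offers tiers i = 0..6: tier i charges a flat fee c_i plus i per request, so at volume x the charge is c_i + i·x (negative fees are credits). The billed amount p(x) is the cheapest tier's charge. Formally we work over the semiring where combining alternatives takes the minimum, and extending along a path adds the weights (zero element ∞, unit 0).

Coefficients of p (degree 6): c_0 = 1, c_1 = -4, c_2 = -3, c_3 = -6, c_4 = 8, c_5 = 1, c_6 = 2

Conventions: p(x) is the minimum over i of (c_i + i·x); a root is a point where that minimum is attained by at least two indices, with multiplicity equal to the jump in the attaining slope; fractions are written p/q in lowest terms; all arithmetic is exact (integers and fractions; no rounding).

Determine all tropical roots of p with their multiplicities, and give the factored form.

hull edge (i=0, c=1) to (i=1, c=-4): slope -5, span 1
hull edge (i=1, c=-4) to (i=3, c=-6): slope -1, span 2
hull edge (i=3, c=-6) to (i=6, c=2): slope 8/3, span 3
Factored form: p(x) = 2 ⊗ (x ⊕ (-8/3)) ⊗ (x ⊕ (-8/3)) ⊗ (x ⊕ (-8/3)) ⊗ (x ⊕ 1) ⊗ (x ⊕ 1) ⊗ (x ⊕ 5)
Answer: roots = -8/3 (mult 3), 1 (mult 2), 5 (mult 1)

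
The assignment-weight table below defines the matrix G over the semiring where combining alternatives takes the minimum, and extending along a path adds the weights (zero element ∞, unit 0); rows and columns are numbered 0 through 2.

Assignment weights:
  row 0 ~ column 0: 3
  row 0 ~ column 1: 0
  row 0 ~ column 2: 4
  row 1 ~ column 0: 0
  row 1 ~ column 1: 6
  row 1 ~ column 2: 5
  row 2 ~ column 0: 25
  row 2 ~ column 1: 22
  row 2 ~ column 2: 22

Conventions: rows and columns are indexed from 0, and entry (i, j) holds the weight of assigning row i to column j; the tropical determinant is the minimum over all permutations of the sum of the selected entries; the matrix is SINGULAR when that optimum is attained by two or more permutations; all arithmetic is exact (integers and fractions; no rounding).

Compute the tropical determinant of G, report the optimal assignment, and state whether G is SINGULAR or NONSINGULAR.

σ = (0, 1, 2): 3 + 6 + 22 = 31
σ = (0, 2, 1): 3 + 5 + 22 = 30
σ = (1, 0, 2): 0 + 0 + 22 = 22
σ = (1, 2, 0): 0 + 5 + 25 = 30
σ = (2, 0, 1): 4 + 0 + 22 = 26
σ = (2, 1, 0): 4 + 6 + 25 = 35
Optimal value attained by: σ = (1, 0, 2).
Answer: det⊕(G) = 22; verdict: NONSINGULAR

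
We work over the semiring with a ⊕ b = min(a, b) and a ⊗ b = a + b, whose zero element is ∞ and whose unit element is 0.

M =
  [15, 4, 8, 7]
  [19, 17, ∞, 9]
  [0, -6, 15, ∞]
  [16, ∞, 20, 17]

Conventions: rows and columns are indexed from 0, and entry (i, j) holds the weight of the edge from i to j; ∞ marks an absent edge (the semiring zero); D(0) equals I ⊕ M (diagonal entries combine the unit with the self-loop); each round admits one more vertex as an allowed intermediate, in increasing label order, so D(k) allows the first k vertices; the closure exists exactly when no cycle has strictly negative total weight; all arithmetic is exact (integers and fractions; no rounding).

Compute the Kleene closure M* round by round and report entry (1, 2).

D(0):
  [0, 4, 8, 7]
  [19, 0, ∞, 9]
  [0, -6, 0, ∞]
  [16, ∞, 20, 0]
D(1):
  [0, 4, 8, 7]
  [19, 0, 27, 9]
  [0, -6, 0, 7]
  [16, 20, 20, 0]
D(2):
  [0, 4, 8, 7]
  [19, 0, 27, 9]
  [0, -6, 0, 3]
  [16, 20, 20, 0]
D(3):
  [0, 2, 8, 7]
  [19, 0, 27, 9]
  [0, -6, 0, 3]
  [16, 14, 20, 0]
D(4):
  [0, 2, 8, 7]
  [19, 0, 27, 9]
  [0, -6, 0, 3]
  [16, 14, 20, 0]
Answer: M*[1][2] = 27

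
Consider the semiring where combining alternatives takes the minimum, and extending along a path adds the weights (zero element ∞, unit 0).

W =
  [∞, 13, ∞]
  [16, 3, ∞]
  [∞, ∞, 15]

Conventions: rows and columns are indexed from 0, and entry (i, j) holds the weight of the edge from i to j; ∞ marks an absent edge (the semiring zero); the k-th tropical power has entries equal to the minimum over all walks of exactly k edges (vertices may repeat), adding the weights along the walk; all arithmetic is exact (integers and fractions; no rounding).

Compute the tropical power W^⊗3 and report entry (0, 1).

W^⊗2:
  [29, 16, ∞]
  [19, 6, ∞]
  [∞, ∞, 30]
W^⊗3:
  [32, 19, ∞]
  [22, 9, ∞]
  [∞, ∞, 45]
Key observation: the optimum is the walk 0->1->1->1, with weight 13 + 3 + 3 = 19.
Optimal value attained by: walk 0->1->1->1.
Answer: (W^⊗3)[0][1] = 19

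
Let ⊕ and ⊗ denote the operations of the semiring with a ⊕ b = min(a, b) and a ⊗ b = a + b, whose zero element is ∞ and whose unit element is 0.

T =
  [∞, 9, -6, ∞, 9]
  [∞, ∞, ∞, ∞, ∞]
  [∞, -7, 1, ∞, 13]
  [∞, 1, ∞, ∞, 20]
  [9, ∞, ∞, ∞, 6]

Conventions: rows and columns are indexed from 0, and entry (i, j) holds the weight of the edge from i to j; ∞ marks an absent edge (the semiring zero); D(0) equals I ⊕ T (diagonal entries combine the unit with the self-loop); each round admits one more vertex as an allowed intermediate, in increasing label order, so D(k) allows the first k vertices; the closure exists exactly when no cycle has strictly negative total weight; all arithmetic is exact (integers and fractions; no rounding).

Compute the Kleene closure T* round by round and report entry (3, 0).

D(0):
  [0, 9, -6, ∞, 9]
  [∞, 0, ∞, ∞, ∞]
  [∞, -7, 0, ∞, 13]
  [∞, 1, ∞, 0, 20]
  [9, ∞, ∞, ∞, 0]
D(1):
  [0, 9, -6, ∞, 9]
  [∞, 0, ∞, ∞, ∞]
  [∞, -7, 0, ∞, 13]
  [∞, 1, ∞, 0, 20]
  [9, 18, 3, ∞, 0]
D(2):
  [0, 9, -6, ∞, 9]
  [∞, 0, ∞, ∞, ∞]
  [∞, -7, 0, ∞, 13]
  [∞, 1, ∞, 0, 20]
  [9, 18, 3, ∞, 0]
D(3):
  [0, -13, -6, ∞, 7]
  [∞, 0, ∞, ∞, ∞]
  [∞, -7, 0, ∞, 13]
  [∞, 1, ∞, 0, 20]
  [9, -4, 3, ∞, 0]
D(4):
  [0, -13, -6, ∞, 7]
  [∞, 0, ∞, ∞, ∞]
  [∞, -7, 0, ∞, 13]
  [∞, 1, ∞, 0, 20]
  [9, -4, 3, ∞, 0]
D(5):
  [0, -13, -6, ∞, 7]
  [∞, 0, ∞, ∞, ∞]
  [22, -7, 0, ∞, 13]
  [29, 1, 23, 0, 20]
  [9, -4, 3, ∞, 0]
Answer: T*[3][0] = 29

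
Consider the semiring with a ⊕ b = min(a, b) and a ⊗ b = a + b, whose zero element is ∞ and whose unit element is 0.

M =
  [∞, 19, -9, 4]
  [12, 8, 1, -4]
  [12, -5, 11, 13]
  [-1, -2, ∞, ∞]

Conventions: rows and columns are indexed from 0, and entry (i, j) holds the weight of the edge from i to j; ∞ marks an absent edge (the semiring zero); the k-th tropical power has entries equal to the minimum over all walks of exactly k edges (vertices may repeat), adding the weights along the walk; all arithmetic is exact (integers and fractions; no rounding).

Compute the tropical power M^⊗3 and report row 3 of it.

M^⊗2:
  [3, -14, 2, 4]
  [-5, -6, 3, 4]
  [7, 3, -4, -9]
  [10, 6, -10, -6]
M^⊗3:
  [-2, -6, -13, -18]
  [3, -2, -14, -10]
  [-10, -11, -2, -1]
  [-7, -15, 1, 2]
Answer: row 3 of M^⊗3 = [-7, -15, 1, 2]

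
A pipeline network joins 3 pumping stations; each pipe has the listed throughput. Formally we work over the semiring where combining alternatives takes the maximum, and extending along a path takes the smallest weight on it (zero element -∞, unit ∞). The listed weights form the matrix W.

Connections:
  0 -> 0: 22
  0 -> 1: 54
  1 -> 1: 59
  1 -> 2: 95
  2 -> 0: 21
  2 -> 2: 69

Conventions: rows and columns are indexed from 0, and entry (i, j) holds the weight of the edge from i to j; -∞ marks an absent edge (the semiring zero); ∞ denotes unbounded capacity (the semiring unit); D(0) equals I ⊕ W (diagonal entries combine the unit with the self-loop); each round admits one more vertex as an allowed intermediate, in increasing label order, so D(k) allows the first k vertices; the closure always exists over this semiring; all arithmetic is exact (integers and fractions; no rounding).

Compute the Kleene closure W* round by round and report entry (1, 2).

D(0):
  [∞, 54, -∞]
  [-∞, ∞, 95]
  [21, -∞, ∞]
D(1):
  [∞, 54, -∞]
  [-∞, ∞, 95]
  [21, 21, ∞]
D(2):
  [∞, 54, 54]
  [-∞, ∞, 95]
  [21, 21, ∞]
D(3):
  [∞, 54, 54]
  [21, ∞, 95]
  [21, 21, ∞]
Answer: W*[1][2] = 95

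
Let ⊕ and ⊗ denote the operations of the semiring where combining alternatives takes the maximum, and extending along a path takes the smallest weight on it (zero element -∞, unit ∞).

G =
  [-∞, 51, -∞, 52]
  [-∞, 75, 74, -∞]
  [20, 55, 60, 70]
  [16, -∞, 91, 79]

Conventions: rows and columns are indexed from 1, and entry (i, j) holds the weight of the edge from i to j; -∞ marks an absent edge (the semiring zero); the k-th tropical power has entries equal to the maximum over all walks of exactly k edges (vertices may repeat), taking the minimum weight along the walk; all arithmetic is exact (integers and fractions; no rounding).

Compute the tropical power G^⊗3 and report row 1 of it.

G^⊗2:
  [16, 51, 52, 52]
  [20, 75, 74, 70]
  [20, 55, 70, 70]
  [20, 55, 79, 79]
G^⊗3:
  [20, 52, 52, 52]
  [20, 75, 74, 70]
  [20, 55, 70, 70]
  [20, 55, 79, 79]
Answer: row 1 of G^⊗3 = [20, 52, 52, 52]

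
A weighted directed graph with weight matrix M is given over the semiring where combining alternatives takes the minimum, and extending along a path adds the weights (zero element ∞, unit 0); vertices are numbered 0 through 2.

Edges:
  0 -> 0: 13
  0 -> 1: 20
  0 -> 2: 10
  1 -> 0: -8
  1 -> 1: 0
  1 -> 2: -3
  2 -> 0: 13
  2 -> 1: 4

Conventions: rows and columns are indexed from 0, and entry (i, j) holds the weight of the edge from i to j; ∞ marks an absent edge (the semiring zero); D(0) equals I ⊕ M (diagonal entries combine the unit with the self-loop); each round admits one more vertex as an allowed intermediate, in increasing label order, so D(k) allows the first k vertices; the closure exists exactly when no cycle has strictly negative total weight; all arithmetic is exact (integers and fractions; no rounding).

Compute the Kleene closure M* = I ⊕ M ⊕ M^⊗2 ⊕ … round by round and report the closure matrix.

D(0):
  [0, 20, 10]
  [-8, 0, -3]
  [13, 4, 0]
D(1):
  [0, 20, 10]
  [-8, 0, -3]
  [13, 4, 0]
D(2):
  [0, 20, 10]
  [-8, 0, -3]
  [-4, 4, 0]
D(3):
  [0, 14, 10]
  [-8, 0, -3]
  [-4, 4, 0]
Answer: M* = [[0, 14, 10], [-8, 0, -3], [-4, 4, 0]]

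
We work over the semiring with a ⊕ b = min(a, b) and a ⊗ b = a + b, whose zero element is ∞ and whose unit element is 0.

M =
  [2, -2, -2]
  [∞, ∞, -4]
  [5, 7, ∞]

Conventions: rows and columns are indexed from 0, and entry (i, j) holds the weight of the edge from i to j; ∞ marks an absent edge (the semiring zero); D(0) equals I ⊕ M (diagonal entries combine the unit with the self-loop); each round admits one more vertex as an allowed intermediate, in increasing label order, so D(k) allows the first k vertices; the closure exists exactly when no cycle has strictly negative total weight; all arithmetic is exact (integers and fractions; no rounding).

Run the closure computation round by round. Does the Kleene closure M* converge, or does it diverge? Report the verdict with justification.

D(0):
  [0, -2, -2]
  [∞, 0, -4]
  [5, 7, 0]
D(1):
  [0, -2, -2]
  [∞, 0, -4]
  [5, 3, 0]
Detection: at round 2, diagonal entry (2, 2) turns strictly negative.
Key observation: the cycle 2->0->1->2 has total weight 5 + (-2) + (-4), which is strictly negative.
Answer: DIVERGES — negative cycle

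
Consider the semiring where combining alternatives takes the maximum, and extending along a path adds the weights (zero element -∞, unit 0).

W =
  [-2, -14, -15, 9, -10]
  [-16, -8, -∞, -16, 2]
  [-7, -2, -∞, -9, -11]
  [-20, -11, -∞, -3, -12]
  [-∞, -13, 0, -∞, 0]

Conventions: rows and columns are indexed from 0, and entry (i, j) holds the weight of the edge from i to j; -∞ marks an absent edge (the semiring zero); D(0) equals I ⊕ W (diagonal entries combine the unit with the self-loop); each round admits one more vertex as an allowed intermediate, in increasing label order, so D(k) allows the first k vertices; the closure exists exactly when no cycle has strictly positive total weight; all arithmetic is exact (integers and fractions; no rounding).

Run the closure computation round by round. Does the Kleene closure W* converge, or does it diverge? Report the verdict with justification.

D(0):
  [0, -14, -15, 9, -10]
  [-16, 0, -∞, -16, 2]
  [-7, -2, 0, -9, -11]
  [-20, -11, -∞, 0, -12]
  [-∞, -13, 0, -∞, 0]
D(1):
  [0, -14, -15, 9, -10]
  [-16, 0, -31, -7, 2]
  [-7, -2, 0, 2, -11]
  [-20, -11, -35, 0, -12]
  [-∞, -13, 0, -∞, 0]
D(2):
  [0, -14, -15, 9, -10]
  [-16, 0, -31, -7, 2]
  [-7, -2, 0, 2, 0]
  [-20, -11, -35, 0, -9]
  [-29, -13, 0, -20, 0]
D(3):
  [0, -14, -15, 9, -10]
  [-16, 0, -31, -7, 2]
  [-7, -2, 0, 2, 0]
  [-20, -11, -35, 0, -9]
  [-7, -2, 0, 2, 0]
D(4):
  [0, -2, -15, 9, 0]
  [-16, 0, -31, -7, 2]
  [-7, -2, 0, 2, 0]
  [-20, -11, -35, 0, -9]
  [-7, -2, 0, 2, 0]
D(5):
  [0, -2, 0, 9, 0]
  [-5, 0, 2, 4, 2]
  [-7, -2, 0, 2, 0]
  [-16, -11, -9, 0, -9]
  [-7, -2, 0, 2, 0]
Key observation: every diagonal entry stays at the unit through all rounds, so no improving cycle exists.
Answer: CONVERGES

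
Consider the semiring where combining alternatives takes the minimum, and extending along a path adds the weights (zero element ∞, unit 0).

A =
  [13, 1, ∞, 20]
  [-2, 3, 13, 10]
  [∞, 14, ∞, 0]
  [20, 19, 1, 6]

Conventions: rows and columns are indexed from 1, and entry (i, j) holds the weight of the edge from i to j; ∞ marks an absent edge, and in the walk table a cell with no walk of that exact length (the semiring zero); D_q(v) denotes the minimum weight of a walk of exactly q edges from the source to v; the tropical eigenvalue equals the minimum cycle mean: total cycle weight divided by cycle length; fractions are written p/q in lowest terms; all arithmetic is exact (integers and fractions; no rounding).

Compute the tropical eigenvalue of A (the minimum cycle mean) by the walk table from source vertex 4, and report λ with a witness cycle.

q=0: [∞, ∞, ∞, 0]
q=1: [20, 19, 1, 6]
q=2: [17, 15, 7, 1]
q=3: [13, 18, 2, 7]
q=4: [16, 14, 8, 2]
Optimal cycle mean attained by: cycle 1->2->1, total 1 + (-2), length 2.
Answer: λ = -1/2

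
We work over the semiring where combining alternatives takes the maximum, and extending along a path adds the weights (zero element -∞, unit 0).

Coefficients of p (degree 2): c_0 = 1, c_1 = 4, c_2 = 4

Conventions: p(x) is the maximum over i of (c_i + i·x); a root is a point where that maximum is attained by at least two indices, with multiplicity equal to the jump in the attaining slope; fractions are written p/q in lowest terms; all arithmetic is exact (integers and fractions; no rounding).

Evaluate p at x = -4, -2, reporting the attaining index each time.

p(-4) = max(1+0·(-4)=1, 4+1·(-4)=0, 4+2·(-4)=-4) = 1 (attained by i=0)
p(-2) = max(1+0·(-2)=1, 4+1·(-2)=2, 4+2·(-2)=0) = 2 (attained by i=1)
Answer: p(-4) = 1; p(-2) = 2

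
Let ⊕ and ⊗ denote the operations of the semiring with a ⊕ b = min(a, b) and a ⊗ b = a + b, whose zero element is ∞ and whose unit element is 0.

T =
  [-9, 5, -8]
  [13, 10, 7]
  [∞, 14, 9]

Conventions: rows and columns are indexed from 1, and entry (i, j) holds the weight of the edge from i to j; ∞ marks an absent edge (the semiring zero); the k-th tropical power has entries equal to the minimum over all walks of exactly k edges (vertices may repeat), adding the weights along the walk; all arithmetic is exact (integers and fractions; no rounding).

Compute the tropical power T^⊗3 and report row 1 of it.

T^⊗2:
  [-18, -4, -17]
  [4, 18, 5]
  [27, 23, 18]
T^⊗3:
  [-27, -13, -26]
  [-5, 9, -4]
  [18, 32, 19]
Answer: row 1 of T^⊗3 = [-27, -13, -26]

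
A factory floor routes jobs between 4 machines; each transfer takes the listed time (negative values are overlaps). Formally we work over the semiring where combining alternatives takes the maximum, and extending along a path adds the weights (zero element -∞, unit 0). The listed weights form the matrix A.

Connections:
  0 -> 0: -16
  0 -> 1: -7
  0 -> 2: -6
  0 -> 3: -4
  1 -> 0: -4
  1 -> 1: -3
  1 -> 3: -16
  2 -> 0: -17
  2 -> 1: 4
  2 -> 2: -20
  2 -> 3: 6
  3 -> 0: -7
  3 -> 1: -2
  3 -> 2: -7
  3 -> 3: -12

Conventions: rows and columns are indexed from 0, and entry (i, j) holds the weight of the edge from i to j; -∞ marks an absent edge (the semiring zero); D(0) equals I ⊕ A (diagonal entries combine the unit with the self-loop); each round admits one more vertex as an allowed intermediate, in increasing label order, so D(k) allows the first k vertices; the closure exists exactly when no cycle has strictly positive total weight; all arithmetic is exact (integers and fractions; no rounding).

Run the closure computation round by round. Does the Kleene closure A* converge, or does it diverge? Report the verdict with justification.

D(0):
  [0, -7, -6, -4]
  [-4, 0, -∞, -16]
  [-17, 4, 0, 6]
  [-7, -2, -7, 0]
D(1):
  [0, -7, -6, -4]
  [-4, 0, -10, -8]
  [-17, 4, 0, 6]
  [-7, -2, -7, 0]
D(2):
  [0, -7, -6, -4]
  [-4, 0, -10, -8]
  [0, 4, 0, 6]
  [-6, -2, -7, 0]
D(3):
  [0, -2, -6, 0]
  [-4, 0, -10, -4]
  [0, 4, 0, 6]
  [-6, -2, -7, 0]
D(4):
  [0, -2, -6, 0]
  [-4, 0, -10, -4]
  [0, 4, 0, 6]
  [-6, -2, -7, 0]
Key observation: every diagonal entry stays at the unit through all rounds, so no improving cycle exists.
Answer: CONVERGES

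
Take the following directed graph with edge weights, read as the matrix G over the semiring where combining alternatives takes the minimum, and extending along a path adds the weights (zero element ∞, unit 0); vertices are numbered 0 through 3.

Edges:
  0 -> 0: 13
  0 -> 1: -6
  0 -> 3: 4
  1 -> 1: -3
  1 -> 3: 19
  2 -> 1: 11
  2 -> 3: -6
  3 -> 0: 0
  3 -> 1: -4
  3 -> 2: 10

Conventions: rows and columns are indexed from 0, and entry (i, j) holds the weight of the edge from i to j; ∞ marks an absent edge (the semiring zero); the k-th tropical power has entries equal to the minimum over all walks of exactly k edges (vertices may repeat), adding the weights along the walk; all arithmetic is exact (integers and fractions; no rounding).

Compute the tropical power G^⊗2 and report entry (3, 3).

G^⊗2:
  [4, -9, 14, 13]
  [19, -6, 29, 16]
  [-6, -10, 4, 30]
  [13, -7, ∞, 4]
Key observation: the optimum is the walk 3->0->3, with weight 0 + 4 = 4.
Optimal value attained by: walk 3->0->3.
Answer: (G^⊗2)[3][3] = 4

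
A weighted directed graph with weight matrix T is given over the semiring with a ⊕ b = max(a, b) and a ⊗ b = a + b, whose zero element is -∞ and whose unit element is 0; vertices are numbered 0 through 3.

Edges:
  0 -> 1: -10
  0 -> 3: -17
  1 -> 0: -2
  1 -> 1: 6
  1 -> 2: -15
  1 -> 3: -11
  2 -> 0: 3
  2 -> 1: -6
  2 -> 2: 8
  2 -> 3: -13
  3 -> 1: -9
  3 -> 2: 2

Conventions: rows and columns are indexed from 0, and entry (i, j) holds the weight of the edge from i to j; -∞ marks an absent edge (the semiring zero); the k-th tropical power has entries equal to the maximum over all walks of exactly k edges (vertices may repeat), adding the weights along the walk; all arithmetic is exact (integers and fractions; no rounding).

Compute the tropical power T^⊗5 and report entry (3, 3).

T^⊗2:
  [-12, -4, -15, -21]
  [4, 12, -7, -5]
  [11, 2, 16, -5]
  [5, -3, 10, -11]
T^⊗3:
  [-6, 2, -7, -15]
  [10, 18, 1, 1]
  [19, 10, 24, 3]
  [13, 4, 18, -3]
T^⊗4:
  [0, 8, 1, -9]
  [16, 24, 9, 7]
  [27, 18, 32, 11]
  [21, 12, 26, 5]
T^⊗5:
  [6, 14, 9, -3]
  [22, 30, 17, 13]
  [35, 26, 40, 19]
  [29, 20, 34, 13]
Key observation: the optimum is the walk 3->2->2->2->2->3, with weight 2 + 8 + 8 + 8 + (-13) = 13.
Optimal value attained by: walk 3->2->2->2->2->3.
Answer: (T^⊗5)[3][3] = 13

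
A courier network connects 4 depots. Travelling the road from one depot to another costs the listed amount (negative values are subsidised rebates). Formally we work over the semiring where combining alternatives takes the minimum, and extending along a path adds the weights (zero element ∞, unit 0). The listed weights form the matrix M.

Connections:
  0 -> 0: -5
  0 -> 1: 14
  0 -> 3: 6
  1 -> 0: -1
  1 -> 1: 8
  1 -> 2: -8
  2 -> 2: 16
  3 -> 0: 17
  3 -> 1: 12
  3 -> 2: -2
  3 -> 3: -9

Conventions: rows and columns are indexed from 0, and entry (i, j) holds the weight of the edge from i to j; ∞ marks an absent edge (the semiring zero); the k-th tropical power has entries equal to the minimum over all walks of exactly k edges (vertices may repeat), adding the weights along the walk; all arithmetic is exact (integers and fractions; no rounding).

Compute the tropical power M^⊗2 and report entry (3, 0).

M^⊗2:
  [-10, 9, 4, -3]
  [-6, 13, 0, 5]
  [∞, ∞, 32, ∞]
  [8, 3, -11, -18]
Key observation: the optimum is the walk 3->3->0, with weight (-9) + 17 = 8.
Optimal value attained by: walk 3->3->0.
Answer: (M^⊗2)[3][0] = 8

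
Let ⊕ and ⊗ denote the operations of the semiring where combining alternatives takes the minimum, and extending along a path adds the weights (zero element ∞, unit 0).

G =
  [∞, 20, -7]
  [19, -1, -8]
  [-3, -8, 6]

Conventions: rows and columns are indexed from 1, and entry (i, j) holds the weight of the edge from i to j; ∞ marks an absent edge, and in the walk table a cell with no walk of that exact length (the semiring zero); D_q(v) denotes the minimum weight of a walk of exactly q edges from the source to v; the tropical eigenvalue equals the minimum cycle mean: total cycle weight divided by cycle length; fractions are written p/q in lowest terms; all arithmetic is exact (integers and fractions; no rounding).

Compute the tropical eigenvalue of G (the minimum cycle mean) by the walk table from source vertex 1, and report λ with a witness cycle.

q=0: [0, ∞, ∞]
q=1: [∞, 20, -7]
q=2: [-10, -15, -1]
q=3: [-4, -16, -23]
Optimal cycle mean attained by: cycle 2->3->2, total (-8) + (-8), length 2.
Answer: λ = -8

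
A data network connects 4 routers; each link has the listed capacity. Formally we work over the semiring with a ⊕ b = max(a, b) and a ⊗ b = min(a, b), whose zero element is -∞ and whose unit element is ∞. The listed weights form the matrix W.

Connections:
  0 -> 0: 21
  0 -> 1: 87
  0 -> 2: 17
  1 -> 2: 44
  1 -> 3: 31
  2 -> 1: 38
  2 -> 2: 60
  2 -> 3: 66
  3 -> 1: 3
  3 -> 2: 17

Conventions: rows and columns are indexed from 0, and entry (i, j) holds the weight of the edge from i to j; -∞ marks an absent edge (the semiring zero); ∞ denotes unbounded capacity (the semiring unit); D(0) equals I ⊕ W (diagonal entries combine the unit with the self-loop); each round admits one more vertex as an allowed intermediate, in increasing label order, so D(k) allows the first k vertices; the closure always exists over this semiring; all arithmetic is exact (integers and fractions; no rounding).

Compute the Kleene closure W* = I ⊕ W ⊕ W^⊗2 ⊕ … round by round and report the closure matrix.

D(0):
  [∞, 87, 17, -∞]
  [-∞, ∞, 44, 31]
  [-∞, 38, ∞, 66]
  [-∞, 3, 17, ∞]
D(1):
  [∞, 87, 17, -∞]
  [-∞, ∞, 44, 31]
  [-∞, 38, ∞, 66]
  [-∞, 3, 17, ∞]
D(2):
  [∞, 87, 44, 31]
  [-∞, ∞, 44, 31]
  [-∞, 38, ∞, 66]
  [-∞, 3, 17, ∞]
D(3):
  [∞, 87, 44, 44]
  [-∞, ∞, 44, 44]
  [-∞, 38, ∞, 66]
  [-∞, 17, 17, ∞]
D(4):
  [∞, 87, 44, 44]
  [-∞, ∞, 44, 44]
  [-∞, 38, ∞, 66]
  [-∞, 17, 17, ∞]
Answer: W* = [[∞, 87, 44, 44], [-∞, ∞, 44, 44], [-∞, 38, ∞, 66], [-∞, 17, 17, ∞]]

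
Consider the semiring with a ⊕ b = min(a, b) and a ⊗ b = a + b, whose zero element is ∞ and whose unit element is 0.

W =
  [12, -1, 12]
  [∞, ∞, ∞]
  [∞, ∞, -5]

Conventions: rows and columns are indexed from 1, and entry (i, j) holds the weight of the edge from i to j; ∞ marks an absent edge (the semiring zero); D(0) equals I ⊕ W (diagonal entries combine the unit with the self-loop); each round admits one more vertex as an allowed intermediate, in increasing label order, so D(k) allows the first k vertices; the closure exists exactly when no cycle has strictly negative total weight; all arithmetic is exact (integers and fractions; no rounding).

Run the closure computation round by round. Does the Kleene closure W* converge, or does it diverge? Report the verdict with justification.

Detection: at round 0, diagonal entry (3, 3) turns strictly negative.
Key observation: the cycle 3->3 has total weight (-5), which is strictly negative.
Answer: DIVERGES — negative cycle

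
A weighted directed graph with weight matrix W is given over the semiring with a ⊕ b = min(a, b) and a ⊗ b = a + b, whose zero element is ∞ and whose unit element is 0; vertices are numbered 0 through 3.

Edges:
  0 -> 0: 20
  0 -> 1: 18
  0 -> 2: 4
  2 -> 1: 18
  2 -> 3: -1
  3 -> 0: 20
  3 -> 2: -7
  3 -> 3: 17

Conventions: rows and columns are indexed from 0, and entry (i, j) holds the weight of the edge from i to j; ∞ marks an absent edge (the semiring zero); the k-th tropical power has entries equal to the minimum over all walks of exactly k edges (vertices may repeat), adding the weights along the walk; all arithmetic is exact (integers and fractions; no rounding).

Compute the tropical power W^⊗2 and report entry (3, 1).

W^⊗2:
  [40, 22, 24, 3]
  [∞, ∞, ∞, ∞]
  [19, ∞, -8, 16]
  [37, 11, 10, -8]
Key observation: the optimum is the walk 3->2->1, with weight (-7) + 18 = 11.
Optimal value attained by: walk 3->2->1.
Answer: (W^⊗2)[3][1] = 11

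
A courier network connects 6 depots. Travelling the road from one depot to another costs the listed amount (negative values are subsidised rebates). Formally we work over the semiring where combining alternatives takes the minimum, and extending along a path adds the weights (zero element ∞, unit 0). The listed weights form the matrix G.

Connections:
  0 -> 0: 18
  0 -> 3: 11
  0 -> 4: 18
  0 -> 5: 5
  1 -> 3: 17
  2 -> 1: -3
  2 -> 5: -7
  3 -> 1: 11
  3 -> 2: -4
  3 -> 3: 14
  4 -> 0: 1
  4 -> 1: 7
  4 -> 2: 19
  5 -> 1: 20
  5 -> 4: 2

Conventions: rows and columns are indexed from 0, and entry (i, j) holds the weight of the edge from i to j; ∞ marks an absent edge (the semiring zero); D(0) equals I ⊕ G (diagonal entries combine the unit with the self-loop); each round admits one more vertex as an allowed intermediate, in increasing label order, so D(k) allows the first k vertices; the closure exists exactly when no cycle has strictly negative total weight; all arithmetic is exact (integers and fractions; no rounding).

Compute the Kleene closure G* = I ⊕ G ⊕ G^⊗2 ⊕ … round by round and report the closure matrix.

D(0):
  [0, ∞, ∞, 11, 18, 5]
  [∞, 0, ∞, 17, ∞, ∞]
  [∞, -3, 0, ∞, ∞, -7]
  [∞, 11, -4, 0, ∞, ∞]
  [1, 7, 19, ∞, 0, ∞]
  [∞, 20, ∞, ∞, 2, 0]
D(1):
  [0, ∞, ∞, 11, 18, 5]
  [∞, 0, ∞, 17, ∞, ∞]
  [∞, -3, 0, ∞, ∞, -7]
  [∞, 11, -4, 0, ∞, ∞]
  [1, 7, 19, 12, 0, 6]
  [∞, 20, ∞, ∞, 2, 0]
D(2):
  [0, ∞, ∞, 11, 18, 5]
  [∞, 0, ∞, 17, ∞, ∞]
  [∞, -3, 0, 14, ∞, -7]
  [∞, 11, -4, 0, ∞, ∞]
  [1, 7, 19, 12, 0, 6]
  [∞, 20, ∞, 37, 2, 0]
D(3):
  [0, ∞, ∞, 11, 18, 5]
  [∞, 0, ∞, 17, ∞, ∞]
  [∞, -3, 0, 14, ∞, -7]
  [∞, -7, -4, 0, ∞, -11]
  [1, 7, 19, 12, 0, 6]
  [∞, 20, ∞, 37, 2, 0]
D(4):
  [0, 4, 7, 11, 18, 0]
  [∞, 0, 13, 17, ∞, 6]
  [∞, -3, 0, 14, ∞, -7]
  [∞, -7, -4, 0, ∞, -11]
  [1, 5, 8, 12, 0, 1]
  [∞, 20, 33, 37, 2, 0]
D(5):
  [0, 4, 7, 11, 18, 0]
  [∞, 0, 13, 17, ∞, 6]
  [∞, -3, 0, 14, ∞, -7]
  [∞, -7, -4, 0, ∞, -11]
  [1, 5, 8, 12, 0, 1]
  [3, 7, 10, 14, 2, 0]
D(6):
  [0, 4, 7, 11, 2, 0]
  [9, 0, 13, 17, 8, 6]
  [-4, -3, 0, 7, -5, -7]
  [-8, -7, -4, 0, -9, -11]
  [1, 5, 8, 12, 0, 1]
  [3, 7, 10, 14, 2, 0]
Answer: G* = [[0, 4, 7, 11, 2, 0], [9, 0, 13, 17, 8, 6], [-4, -3, 0, 7, -5, -7], [-8, -7, -4, 0, -9, -11], [1, 5, 8, 12, 0, 1], [3, 7, 10, 14, 2, 0]]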